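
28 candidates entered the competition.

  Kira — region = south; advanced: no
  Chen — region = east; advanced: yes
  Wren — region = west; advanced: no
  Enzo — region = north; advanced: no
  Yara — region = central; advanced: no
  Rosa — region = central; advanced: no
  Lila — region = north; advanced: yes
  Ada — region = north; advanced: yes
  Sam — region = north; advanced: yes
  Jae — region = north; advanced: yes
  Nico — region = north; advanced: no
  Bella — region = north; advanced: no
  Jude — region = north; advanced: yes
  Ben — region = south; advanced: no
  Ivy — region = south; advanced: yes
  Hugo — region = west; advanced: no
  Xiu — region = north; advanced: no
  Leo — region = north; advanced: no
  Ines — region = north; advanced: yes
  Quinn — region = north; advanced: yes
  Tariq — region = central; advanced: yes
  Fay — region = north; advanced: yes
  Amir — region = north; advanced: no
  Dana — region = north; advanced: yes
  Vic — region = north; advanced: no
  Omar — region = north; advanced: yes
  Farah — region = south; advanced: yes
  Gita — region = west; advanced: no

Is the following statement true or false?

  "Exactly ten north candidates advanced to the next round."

True

'Exactly ten north candidates advanced to the next round' holds iff |A ∩ B| = 10.
|A| = 17, |A ∩ B| = 10, |A ∖ B| = 7.
|A ∩ B| = 10, so the statement is true.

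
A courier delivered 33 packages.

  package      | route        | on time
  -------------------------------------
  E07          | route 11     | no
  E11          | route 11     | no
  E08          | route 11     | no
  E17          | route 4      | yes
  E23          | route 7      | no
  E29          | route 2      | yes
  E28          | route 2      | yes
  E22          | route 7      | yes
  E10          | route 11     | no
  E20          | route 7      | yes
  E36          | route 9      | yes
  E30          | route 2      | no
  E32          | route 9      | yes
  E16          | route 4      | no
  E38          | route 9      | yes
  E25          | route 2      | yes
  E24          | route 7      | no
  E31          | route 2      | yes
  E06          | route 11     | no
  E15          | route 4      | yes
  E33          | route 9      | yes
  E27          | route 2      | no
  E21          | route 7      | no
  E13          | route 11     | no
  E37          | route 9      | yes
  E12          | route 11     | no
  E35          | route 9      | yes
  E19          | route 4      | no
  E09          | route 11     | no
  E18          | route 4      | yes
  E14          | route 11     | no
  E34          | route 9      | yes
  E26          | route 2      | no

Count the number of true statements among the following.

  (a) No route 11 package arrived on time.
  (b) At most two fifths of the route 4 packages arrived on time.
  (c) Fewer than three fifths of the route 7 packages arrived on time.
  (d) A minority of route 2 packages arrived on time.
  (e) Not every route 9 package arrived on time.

(a) route 11: |A| = 9, |A ∩ B| = 0; needs A ∩ B = ∅ (|A ∩ B| = 0) — true.
(b) route 4: |A| = 5, |A ∩ B| = 3; needs |A ∩ B| / |A| ≤ 2/5 — false.
(c) route 7: |A| = 5, |A ∩ B| = 2; needs |A ∩ B| / |A| < 3/5 — true.
(d) route 2: |A| = 7, |A ∩ B| = 4; needs |A ∩ B| < |A ∖ B| — false.
(e) route 9: |A| = 7, |A ∩ B| = 7; needs A ⊄ B (|A ∖ B| ≥ 1) — false.

2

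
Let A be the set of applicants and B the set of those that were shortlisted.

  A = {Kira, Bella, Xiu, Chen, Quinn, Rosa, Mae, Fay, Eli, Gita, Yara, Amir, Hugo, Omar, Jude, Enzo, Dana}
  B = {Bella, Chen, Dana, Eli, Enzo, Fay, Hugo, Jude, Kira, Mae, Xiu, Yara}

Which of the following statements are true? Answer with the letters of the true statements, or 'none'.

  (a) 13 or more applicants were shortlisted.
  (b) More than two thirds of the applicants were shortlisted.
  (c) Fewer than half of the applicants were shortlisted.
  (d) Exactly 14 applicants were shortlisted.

(b)

|A| = 17, |A ∩ B| = 12, |A ∖ B| = 5.
(a) |A ∩ B| ≥ 13: fails.
(b) |A ∩ B| / |A| > 2/3: holds.
(c) |A ∩ B| < |A ∖ B|: fails.
(d) |A ∩ B| = 14: fails.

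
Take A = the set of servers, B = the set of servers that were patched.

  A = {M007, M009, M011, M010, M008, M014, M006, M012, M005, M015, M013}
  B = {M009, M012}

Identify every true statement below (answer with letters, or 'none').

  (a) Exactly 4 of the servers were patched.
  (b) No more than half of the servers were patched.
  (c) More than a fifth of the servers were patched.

(b)

|A| = 11, |A ∩ B| = 2, |A ∖ B| = 9.
(a) |A ∩ B| = 4: fails.
(b) |A ∩ B| ≤ |A ∖ B|: holds.
(c) |A ∩ B| / |A| > 1/5: fails.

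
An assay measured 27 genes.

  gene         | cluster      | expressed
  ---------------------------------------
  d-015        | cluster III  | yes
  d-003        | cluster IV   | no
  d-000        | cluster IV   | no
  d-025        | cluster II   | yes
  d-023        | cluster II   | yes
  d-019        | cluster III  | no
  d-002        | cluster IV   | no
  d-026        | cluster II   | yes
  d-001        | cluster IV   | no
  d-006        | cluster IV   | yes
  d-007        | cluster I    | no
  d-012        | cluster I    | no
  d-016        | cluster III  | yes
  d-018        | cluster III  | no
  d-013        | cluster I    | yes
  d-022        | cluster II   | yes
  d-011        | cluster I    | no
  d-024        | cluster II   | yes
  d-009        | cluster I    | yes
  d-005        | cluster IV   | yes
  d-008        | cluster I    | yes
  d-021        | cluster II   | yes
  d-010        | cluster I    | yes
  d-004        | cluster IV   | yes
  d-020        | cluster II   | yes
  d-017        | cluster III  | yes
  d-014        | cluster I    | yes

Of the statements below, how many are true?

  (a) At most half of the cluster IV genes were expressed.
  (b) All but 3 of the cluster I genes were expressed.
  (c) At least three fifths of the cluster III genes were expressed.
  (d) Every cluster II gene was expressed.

(a) cluster IV: |A| = 7, |A ∩ B| = 3; needs |A ∩ B| ≤ |A ∖ B| — true.
(b) cluster I: |A| = 8, |A ∩ B| = 5; needs |A ∖ B| = 3 — true.
(c) cluster III: |A| = 5, |A ∩ B| = 3; needs |A ∩ B| / |A| ≥ 3/5 — true.
(d) cluster II: |A| = 7, |A ∩ B| = 7; needs A ⊆ B, i.e. every element of A is in B (|A ∖ B| = 0) — true.

4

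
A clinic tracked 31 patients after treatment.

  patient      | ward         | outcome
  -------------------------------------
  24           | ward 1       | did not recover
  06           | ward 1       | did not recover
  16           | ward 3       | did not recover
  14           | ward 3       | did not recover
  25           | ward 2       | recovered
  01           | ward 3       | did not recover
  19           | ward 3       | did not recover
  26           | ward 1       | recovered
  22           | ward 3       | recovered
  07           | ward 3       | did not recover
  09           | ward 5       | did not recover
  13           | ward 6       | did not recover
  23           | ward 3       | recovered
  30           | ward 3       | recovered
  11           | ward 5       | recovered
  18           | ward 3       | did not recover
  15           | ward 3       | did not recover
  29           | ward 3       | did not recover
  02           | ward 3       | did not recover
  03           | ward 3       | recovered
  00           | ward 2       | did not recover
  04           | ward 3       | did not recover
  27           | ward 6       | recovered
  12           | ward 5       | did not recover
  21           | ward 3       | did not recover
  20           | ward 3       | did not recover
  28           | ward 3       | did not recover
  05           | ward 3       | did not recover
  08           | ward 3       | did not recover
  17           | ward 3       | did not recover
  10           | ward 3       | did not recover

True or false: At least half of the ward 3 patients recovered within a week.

The determiner here denotes the relation: |A ∩ B| ≥ |A ∖ B|.
|A| = 21, |A ∩ B| = 4, |A ∖ B| = 17.
4 < 17, so the statement is false.

False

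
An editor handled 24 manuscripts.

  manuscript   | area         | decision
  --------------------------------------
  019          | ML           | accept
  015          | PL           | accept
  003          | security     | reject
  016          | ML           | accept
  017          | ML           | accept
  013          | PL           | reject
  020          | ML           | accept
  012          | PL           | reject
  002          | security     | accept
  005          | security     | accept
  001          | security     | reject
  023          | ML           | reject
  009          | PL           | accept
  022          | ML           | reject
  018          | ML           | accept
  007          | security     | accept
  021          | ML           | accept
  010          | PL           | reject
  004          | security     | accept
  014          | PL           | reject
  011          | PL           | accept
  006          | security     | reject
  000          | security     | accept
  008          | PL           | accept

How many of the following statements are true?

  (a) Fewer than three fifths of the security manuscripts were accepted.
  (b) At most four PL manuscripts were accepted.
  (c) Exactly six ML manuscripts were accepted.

(a) security: |A| = 8, |A ∩ B| = 5; needs |A ∩ B| / |A| < 3/5 — false.
(b) PL: |A| = 8, |A ∩ B| = 4; needs |A ∩ B| ≤ 4 — true.
(c) ML: |A| = 8, |A ∩ B| = 6; needs |A ∩ B| = 6 — true.

2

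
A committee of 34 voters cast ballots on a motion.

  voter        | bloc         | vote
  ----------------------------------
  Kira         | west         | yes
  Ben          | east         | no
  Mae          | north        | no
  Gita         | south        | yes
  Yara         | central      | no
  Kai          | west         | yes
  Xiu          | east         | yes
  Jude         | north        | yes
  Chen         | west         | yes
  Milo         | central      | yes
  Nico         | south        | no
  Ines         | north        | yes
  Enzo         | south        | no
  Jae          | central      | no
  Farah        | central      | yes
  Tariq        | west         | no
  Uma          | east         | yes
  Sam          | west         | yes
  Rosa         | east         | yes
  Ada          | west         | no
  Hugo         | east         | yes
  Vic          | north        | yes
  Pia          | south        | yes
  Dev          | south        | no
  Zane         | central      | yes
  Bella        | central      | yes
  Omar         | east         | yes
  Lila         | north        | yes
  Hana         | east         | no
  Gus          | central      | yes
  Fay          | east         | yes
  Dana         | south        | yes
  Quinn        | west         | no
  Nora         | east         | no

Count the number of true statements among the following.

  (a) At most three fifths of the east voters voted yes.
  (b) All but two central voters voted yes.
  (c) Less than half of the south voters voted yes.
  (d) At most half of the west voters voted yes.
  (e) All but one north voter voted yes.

2

(a) east: |A| = 9, |A ∩ B| = 6; needs |A ∩ B| / |A| ≤ 3/5 — false.
(b) central: |A| = 7, |A ∩ B| = 5; needs |A ∖ B| = 2 — true.
(c) south: |A| = 6, |A ∩ B| = 3; needs |A ∩ B| < |A ∖ B| — false.
(d) west: |A| = 7, |A ∩ B| = 4; needs |A ∩ B| ≤ |A ∖ B| — false.
(e) north: |A| = 5, |A ∩ B| = 4; needs |A ∖ B| = 1 — true.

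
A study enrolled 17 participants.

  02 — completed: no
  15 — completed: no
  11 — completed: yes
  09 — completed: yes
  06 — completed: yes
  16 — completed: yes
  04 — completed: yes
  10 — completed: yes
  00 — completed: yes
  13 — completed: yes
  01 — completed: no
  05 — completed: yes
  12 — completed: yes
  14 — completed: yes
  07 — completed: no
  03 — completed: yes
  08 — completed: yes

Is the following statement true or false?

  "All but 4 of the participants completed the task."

True

Truth condition: |A ∖ B| = 4.
|A| = 17, |A ∩ B| = 13, |A ∖ B| = 4.
|A ∖ B| = 4, so the statement is true.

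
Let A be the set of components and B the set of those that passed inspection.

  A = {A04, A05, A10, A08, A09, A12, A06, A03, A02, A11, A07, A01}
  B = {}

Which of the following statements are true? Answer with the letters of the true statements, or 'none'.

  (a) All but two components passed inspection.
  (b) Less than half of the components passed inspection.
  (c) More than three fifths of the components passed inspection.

|A| = 12, |A ∩ B| = 0, |A ∖ B| = 12.
(a) |A ∖ B| = 2: fails.
(b) |A ∩ B| < |A ∖ B|: holds.
(c) |A ∩ B| / |A| > 3/5: fails.

(b)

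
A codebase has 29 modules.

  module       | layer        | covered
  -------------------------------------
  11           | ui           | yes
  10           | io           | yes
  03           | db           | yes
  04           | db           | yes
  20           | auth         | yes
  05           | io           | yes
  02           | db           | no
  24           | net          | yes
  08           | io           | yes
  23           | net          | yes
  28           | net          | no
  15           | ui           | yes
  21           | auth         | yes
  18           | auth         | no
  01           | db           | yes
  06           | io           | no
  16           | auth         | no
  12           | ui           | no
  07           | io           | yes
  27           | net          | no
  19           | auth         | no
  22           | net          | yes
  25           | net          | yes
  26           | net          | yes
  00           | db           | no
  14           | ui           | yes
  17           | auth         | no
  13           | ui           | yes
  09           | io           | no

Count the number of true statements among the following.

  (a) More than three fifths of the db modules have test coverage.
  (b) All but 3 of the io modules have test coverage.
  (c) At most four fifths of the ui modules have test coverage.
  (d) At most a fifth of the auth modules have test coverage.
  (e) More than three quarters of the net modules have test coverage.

1

(a) db: |A| = 5, |A ∩ B| = 3; needs |A ∩ B| / |A| > 3/5 — false.
(b) io: |A| = 6, |A ∩ B| = 4; needs |A ∖ B| = 3 — false.
(c) ui: |A| = 5, |A ∩ B| = 4; needs |A ∩ B| / |A| ≤ 4/5 — true.
(d) auth: |A| = 6, |A ∩ B| = 2; needs |A ∩ B| / |A| ≤ 1/5 — false.
(e) net: |A| = 7, |A ∩ B| = 5; needs |A ∩ B| / |A| > 3/4 — false.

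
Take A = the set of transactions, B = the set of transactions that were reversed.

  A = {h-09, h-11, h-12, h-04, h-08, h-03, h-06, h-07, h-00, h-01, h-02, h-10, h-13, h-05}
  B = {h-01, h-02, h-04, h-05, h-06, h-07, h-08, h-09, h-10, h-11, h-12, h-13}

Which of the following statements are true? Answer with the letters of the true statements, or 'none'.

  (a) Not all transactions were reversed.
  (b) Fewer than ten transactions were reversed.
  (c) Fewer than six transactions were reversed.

|A| = 14, |A ∩ B| = 12, |A ∖ B| = 2.
(a) A ⊄ B (|A ∖ B| ≥ 1): holds.
(b) |A ∩ B| < 10: fails.
(c) |A ∩ B| < 6: fails.

(a)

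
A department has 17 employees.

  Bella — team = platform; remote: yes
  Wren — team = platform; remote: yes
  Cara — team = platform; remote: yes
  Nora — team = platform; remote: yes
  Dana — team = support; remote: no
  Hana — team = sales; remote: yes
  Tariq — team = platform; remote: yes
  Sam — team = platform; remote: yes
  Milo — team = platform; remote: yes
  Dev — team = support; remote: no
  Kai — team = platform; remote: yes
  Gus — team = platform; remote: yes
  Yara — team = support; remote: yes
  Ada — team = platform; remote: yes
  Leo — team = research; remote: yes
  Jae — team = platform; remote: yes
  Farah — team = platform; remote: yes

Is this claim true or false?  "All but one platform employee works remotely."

Truth condition: |A ∖ B| = 1.
A (the restrictor) = {Bella, Wren, Cara, Nora, Tariq, Sam, Milo, Kai, Gus, Ada, Jae, Farah}, |A| = 12.
A ∖ B = {}, so |A ∖ B| = 0.
|A ∖ B| = 0, so the statement is false.

False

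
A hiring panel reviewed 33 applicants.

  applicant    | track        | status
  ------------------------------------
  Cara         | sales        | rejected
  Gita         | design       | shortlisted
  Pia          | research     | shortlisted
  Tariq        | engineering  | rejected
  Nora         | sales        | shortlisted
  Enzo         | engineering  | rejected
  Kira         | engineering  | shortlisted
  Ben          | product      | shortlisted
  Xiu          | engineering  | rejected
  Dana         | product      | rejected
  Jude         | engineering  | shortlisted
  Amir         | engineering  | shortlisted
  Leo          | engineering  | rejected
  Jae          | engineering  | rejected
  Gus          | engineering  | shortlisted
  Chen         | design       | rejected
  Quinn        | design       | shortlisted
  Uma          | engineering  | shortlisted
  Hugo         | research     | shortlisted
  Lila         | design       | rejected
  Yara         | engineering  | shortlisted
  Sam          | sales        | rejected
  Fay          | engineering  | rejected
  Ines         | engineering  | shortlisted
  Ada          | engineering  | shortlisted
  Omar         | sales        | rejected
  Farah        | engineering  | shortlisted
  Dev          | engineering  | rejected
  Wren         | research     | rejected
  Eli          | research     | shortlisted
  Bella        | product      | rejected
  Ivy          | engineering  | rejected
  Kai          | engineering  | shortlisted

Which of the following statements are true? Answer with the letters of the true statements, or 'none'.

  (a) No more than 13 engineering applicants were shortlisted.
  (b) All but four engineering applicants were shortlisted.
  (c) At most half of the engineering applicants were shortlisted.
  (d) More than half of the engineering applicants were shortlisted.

|A| = 18, |A ∩ B| = 10, |A ∖ B| = 8.
(a) |A ∩ B| ≤ 13: holds.
(b) |A ∖ B| = 4: fails.
(c) |A ∩ B| ≤ |A ∖ B|: fails.
(d) |A ∩ B| > |A ∖ B|: holds.

(a), (d)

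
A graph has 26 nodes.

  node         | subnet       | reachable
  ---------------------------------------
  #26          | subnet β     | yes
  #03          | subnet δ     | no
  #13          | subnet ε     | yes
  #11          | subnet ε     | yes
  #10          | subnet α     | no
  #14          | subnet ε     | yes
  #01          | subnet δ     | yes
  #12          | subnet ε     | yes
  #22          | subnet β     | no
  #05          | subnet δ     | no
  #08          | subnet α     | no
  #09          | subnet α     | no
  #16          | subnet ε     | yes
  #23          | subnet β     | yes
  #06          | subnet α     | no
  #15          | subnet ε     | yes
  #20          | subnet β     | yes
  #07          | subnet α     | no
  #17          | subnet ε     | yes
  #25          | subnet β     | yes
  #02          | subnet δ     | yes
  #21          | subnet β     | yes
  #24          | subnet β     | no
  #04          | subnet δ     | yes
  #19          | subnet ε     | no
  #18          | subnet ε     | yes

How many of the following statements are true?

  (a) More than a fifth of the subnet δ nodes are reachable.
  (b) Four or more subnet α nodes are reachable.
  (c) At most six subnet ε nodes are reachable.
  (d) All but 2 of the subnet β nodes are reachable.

2

(a) subnet δ: |A| = 5, |A ∩ B| = 3; needs |A ∩ B| / |A| > 1/5 — true.
(b) subnet α: |A| = 5, |A ∩ B| = 0; needs |A ∩ B| ≥ 4 — false.
(c) subnet ε: |A| = 9, |A ∩ B| = 8; needs |A ∩ B| ≤ 6 — false.
(d) subnet β: |A| = 7, |A ∩ B| = 5; needs |A ∖ B| = 2 — true.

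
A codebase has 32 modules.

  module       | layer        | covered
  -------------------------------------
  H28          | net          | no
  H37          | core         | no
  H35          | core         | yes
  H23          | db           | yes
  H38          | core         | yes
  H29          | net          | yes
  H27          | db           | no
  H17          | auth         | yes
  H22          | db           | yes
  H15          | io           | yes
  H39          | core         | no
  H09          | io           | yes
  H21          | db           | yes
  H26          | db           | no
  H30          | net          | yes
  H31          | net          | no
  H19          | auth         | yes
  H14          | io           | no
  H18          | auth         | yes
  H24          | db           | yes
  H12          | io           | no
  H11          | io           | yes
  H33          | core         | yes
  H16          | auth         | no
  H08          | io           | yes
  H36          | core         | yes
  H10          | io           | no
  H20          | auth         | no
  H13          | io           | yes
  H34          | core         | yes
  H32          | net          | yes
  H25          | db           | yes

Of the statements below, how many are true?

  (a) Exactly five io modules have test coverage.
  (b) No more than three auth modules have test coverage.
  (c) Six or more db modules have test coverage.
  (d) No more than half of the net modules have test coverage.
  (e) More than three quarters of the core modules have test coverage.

(a) io: |A| = 8, |A ∩ B| = 5; needs |A ∩ B| = 5 — true.
(b) auth: |A| = 5, |A ∩ B| = 3; needs |A ∩ B| ≤ 3 — true.
(c) db: |A| = 7, |A ∩ B| = 5; needs |A ∩ B| ≥ 6 — false.
(d) net: |A| = 5, |A ∩ B| = 3; needs |A ∩ B| ≤ |A ∖ B| — false.
(e) core: |A| = 7, |A ∩ B| = 5; needs |A ∩ B| / |A| > 3/4 — false.

2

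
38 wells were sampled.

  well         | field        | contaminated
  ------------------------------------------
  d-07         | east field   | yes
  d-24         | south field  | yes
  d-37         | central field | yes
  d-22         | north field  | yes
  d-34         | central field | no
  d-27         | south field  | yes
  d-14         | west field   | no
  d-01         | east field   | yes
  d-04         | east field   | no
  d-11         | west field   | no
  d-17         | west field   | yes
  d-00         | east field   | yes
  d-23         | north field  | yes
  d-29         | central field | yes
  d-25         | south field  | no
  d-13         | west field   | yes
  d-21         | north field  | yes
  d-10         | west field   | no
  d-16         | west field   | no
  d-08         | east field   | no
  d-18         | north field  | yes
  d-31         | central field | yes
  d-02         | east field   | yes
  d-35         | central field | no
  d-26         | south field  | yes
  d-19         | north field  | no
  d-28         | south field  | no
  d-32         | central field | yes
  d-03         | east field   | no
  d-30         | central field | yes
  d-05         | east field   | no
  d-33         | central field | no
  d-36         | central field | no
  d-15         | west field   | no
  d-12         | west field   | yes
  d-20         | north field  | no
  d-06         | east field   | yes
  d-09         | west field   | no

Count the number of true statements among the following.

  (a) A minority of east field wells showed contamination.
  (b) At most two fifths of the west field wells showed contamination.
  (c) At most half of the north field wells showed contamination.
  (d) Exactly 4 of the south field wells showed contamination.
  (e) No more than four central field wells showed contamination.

1

(a) east field: |A| = 9, |A ∩ B| = 5; needs |A ∩ B| < |A ∖ B| — false.
(b) west field: |A| = 9, |A ∩ B| = 3; needs |A ∩ B| / |A| ≤ 2/5 — true.
(c) north field: |A| = 6, |A ∩ B| = 4; needs |A ∩ B| ≤ |A ∖ B| — false.
(d) south field: |A| = 5, |A ∩ B| = 3; needs |A ∩ B| = 4 — false.
(e) central field: |A| = 9, |A ∩ B| = 5; needs |A ∩ B| ≤ 4 — false.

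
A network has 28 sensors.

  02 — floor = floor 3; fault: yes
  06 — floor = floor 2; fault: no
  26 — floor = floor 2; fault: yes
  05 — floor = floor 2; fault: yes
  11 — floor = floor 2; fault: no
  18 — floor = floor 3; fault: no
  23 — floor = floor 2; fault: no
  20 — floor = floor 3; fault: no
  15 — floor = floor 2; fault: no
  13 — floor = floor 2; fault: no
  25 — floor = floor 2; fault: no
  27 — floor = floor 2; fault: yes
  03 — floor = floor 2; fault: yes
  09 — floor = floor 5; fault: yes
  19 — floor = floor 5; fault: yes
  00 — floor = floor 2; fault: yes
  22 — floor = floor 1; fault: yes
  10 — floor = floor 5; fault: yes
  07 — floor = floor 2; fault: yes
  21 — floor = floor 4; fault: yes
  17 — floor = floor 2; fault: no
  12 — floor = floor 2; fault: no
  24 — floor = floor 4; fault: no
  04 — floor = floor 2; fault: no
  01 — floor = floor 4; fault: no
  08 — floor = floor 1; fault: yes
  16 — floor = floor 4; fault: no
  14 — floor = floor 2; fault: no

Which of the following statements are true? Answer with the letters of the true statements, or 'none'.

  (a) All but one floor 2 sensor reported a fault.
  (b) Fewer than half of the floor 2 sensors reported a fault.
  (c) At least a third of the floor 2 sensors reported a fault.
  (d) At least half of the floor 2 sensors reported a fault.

(b), (c)

|A| = 16, |A ∩ B| = 6, |A ∖ B| = 10.
(a) |A ∖ B| = 1: fails.
(b) |A ∩ B| < |A ∖ B|: holds.
(c) |A ∩ B| / |A| ≥ 1/3: holds.
(d) |A ∩ B| ≥ |A ∖ B|: fails.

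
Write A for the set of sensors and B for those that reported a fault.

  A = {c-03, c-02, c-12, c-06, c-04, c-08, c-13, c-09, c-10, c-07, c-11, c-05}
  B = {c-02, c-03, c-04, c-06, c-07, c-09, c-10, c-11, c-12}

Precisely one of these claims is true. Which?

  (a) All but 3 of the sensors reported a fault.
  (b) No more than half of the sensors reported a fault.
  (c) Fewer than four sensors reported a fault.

(a)

|A| = 12, |A ∩ B| = 9, |A ∖ B| = 3.
(a) requires |A ∖ B| = 3: true.
(b) requires |A ∩ B| ≤ |A ∖ B|: false.
(c) requires |A ∩ B| < 4: false.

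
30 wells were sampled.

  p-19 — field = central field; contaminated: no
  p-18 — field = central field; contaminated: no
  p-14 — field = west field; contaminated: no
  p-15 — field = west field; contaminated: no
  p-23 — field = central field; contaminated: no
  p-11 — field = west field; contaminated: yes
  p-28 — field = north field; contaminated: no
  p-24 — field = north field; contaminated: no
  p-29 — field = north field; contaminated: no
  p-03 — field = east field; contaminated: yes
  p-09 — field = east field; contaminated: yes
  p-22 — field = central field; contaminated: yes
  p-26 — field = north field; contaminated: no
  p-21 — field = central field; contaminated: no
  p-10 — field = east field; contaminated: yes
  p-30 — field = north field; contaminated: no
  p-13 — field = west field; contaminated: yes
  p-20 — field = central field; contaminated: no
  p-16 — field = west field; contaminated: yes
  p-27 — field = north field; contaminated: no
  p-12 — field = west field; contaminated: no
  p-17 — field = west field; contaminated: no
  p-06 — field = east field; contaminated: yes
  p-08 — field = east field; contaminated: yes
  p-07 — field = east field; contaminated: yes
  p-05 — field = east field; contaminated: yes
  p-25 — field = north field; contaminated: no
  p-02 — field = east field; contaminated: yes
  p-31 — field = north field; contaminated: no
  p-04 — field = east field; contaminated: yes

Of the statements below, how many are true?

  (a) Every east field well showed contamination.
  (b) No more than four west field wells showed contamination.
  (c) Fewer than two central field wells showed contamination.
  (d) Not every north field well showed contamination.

(a) east field: |A| = 9, |A ∩ B| = 9; needs A ⊆ B, i.e. every element of A is in B (|A ∖ B| = 0) — true.
(b) west field: |A| = 7, |A ∩ B| = 3; needs |A ∩ B| ≤ 4 — true.
(c) central field: |A| = 6, |A ∩ B| = 1; needs |A ∩ B| < 2 — true.
(d) north field: |A| = 8, |A ∩ B| = 0; needs A ⊄ B (|A ∖ B| ≥ 1) — true.

4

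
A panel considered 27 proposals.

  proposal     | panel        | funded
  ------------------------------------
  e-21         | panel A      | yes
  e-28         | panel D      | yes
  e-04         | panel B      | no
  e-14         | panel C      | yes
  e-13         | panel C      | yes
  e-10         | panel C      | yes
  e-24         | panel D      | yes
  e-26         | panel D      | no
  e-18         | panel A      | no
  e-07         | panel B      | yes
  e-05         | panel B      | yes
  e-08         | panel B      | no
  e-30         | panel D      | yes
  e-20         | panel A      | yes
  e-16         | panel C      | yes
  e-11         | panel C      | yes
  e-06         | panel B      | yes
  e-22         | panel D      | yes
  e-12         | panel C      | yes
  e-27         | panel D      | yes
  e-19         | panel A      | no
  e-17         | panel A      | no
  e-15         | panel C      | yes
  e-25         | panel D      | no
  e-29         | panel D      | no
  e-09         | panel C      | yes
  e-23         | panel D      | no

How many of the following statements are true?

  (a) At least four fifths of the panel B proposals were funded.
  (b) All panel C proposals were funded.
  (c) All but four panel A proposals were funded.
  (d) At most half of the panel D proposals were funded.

1

(a) panel B: |A| = 5, |A ∩ B| = 3; needs |A ∩ B| / |A| ≥ 4/5 — false.
(b) panel C: |A| = 8, |A ∩ B| = 8; needs A ⊆ B, i.e. every element of A is in B (|A ∖ B| = 0) — true.
(c) panel A: |A| = 5, |A ∩ B| = 2; needs |A ∖ B| = 4 — false.
(d) panel D: |A| = 9, |A ∩ B| = 5; needs |A ∩ B| ≤ |A ∖ B| — false.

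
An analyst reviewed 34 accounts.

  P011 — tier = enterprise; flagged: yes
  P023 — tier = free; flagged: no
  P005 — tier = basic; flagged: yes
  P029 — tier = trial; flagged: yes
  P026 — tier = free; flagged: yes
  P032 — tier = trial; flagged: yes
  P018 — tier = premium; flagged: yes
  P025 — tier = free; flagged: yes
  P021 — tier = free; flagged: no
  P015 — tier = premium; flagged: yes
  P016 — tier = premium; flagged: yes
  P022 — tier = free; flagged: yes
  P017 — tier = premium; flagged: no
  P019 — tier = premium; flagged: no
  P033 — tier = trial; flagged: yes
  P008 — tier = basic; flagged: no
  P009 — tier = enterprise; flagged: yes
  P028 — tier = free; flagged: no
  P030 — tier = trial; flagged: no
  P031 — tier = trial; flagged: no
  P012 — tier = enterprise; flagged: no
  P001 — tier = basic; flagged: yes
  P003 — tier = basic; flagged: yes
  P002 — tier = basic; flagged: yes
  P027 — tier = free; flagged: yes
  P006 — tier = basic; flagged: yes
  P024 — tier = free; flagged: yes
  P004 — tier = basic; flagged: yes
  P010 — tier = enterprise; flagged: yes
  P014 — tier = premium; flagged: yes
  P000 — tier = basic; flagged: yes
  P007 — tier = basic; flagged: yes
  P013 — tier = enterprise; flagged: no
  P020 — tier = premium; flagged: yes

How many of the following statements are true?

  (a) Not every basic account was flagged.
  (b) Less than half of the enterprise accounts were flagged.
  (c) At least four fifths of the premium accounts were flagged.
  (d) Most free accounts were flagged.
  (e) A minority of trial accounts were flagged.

(a) basic: |A| = 9, |A ∩ B| = 8; needs A ⊄ B (|A ∖ B| ≥ 1) — true.
(b) enterprise: |A| = 5, |A ∩ B| = 3; needs |A ∩ B| < |A ∖ B| — false.
(c) premium: |A| = 7, |A ∩ B| = 5; needs |A ∩ B| / |A| ≥ 4/5 — false.
(d) free: |A| = 8, |A ∩ B| = 5; needs |A ∩ B| > |A ∖ B| — true.
(e) trial: |A| = 5, |A ∩ B| = 3; needs |A ∩ B| < |A ∖ B| — false.

2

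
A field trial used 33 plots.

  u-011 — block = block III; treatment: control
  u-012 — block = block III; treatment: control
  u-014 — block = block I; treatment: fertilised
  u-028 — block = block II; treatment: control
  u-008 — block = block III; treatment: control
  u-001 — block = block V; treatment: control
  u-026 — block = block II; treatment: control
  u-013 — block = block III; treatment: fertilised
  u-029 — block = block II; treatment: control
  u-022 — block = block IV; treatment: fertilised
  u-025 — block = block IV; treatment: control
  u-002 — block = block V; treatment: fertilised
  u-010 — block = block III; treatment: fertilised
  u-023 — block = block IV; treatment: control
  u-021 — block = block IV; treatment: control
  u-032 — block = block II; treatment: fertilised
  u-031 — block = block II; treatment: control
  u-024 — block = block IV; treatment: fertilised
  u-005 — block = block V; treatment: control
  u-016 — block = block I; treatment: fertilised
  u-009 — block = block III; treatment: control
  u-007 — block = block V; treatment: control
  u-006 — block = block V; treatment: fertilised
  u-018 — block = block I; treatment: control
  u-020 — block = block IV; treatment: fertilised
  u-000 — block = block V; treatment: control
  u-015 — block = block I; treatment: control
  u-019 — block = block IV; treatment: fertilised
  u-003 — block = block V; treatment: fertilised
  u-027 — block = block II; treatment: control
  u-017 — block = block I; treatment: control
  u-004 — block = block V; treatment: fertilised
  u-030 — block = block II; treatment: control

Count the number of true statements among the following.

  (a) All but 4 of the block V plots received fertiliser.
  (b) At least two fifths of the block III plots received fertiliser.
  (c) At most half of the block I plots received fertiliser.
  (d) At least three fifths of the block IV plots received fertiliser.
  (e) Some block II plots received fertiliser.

(a) block V: |A| = 8, |A ∩ B| = 4; needs |A ∖ B| = 4 — true.
(b) block III: |A| = 6, |A ∩ B| = 2; needs |A ∩ B| / |A| ≥ 2/5 — false.
(c) block I: |A| = 5, |A ∩ B| = 2; needs |A ∩ B| ≤ |A ∖ B| — true.
(d) block IV: |A| = 7, |A ∩ B| = 4; needs |A ∩ B| / |A| ≥ 3/5 — false.
(e) block II: |A| = 7, |A ∩ B| = 1; needs A ∩ B ≠ ∅ (|A ∩ B| ≥ 1) — true.

3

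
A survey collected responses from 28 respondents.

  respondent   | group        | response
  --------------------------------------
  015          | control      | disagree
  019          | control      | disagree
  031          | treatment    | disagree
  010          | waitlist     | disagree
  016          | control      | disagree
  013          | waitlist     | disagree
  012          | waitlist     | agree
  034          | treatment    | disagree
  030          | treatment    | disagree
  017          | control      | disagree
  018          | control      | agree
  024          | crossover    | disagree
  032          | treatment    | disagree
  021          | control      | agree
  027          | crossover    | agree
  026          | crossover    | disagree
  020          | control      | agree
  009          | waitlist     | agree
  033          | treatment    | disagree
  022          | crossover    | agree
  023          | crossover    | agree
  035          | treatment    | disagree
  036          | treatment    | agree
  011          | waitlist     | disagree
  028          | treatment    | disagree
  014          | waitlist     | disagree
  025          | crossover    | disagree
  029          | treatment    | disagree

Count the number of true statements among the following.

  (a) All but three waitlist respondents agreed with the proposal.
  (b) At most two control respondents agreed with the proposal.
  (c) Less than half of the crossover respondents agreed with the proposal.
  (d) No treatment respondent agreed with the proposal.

(a) waitlist: |A| = 6, |A ∩ B| = 2; needs |A ∖ B| = 3 — false.
(b) control: |A| = 7, |A ∩ B| = 3; needs |A ∩ B| ≤ 2 — false.
(c) crossover: |A| = 6, |A ∩ B| = 3; needs |A ∩ B| < |A ∖ B| — false.
(d) treatment: |A| = 9, |A ∩ B| = 1; needs A ∩ B = ∅ (|A ∩ B| = 0) — false.

0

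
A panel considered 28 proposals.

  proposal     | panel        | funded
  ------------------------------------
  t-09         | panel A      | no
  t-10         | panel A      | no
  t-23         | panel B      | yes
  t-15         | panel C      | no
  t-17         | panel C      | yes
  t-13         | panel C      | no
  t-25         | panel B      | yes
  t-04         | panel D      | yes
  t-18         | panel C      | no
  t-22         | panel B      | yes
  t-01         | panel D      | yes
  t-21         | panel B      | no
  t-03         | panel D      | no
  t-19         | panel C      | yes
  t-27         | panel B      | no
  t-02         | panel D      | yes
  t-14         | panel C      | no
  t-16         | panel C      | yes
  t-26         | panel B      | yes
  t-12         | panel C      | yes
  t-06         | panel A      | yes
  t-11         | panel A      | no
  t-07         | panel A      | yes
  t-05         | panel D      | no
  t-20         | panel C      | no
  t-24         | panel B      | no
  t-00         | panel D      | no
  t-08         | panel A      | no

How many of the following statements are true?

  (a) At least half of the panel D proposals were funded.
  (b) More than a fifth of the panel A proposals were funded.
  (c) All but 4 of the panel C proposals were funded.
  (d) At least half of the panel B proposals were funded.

(a) panel D: |A| = 6, |A ∩ B| = 3; needs |A ∩ B| ≥ |A ∖ B| — true.
(b) panel A: |A| = 6, |A ∩ B| = 2; needs |A ∩ B| / |A| > 1/5 — true.
(c) panel C: |A| = 9, |A ∩ B| = 4; needs |A ∖ B| = 4 — false.
(d) panel B: |A| = 7, |A ∩ B| = 4; needs |A ∩ B| ≥ |A ∖ B| — true.

3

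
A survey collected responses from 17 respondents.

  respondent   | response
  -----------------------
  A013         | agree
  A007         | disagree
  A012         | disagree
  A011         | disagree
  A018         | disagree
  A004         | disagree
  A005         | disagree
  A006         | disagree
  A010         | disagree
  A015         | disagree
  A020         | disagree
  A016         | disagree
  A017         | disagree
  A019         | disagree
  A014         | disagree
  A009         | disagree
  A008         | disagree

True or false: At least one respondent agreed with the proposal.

Truth condition: A ∩ B ≠ ∅ (|A ∩ B| ≥ 1).
|A| = 17, |A ∩ B| = 1, |A ∖ B| = 16.
So the statement is true.

True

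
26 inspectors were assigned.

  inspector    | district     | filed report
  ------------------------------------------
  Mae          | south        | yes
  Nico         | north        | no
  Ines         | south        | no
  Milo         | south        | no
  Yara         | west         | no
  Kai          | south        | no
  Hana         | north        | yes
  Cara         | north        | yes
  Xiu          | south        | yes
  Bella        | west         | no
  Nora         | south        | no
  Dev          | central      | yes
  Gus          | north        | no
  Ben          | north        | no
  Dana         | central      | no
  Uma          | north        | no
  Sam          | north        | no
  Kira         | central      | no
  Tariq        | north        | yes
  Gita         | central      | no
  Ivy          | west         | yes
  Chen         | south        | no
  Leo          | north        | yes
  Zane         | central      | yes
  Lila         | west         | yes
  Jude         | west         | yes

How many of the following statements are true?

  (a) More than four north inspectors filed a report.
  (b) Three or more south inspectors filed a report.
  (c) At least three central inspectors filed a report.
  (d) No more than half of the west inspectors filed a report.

(a) north: |A| = 9, |A ∩ B| = 4; needs |A ∩ B| > 4 — false.
(b) south: |A| = 7, |A ∩ B| = 2; needs |A ∩ B| ≥ 3 — false.
(c) central: |A| = 5, |A ∩ B| = 2; needs |A ∩ B| ≥ 3 — false.
(d) west: |A| = 5, |A ∩ B| = 3; needs |A ∩ B| ≤ |A ∖ B| — false.

0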